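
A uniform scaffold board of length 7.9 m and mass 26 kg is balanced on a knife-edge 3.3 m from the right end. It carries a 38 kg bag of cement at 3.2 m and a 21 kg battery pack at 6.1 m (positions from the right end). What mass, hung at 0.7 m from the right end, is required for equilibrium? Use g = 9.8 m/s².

Taking torques about the knife-edge (at 3.3 m from the right end):
Beam weight: 26 × 9.8 = 254.8 N down at 3.95 m → arm 0.65 m, τ = 254.8 × 0.65 = 165.6 N·m counterclockwise.
Bag of cement: 38 × 9.8 = 372.4 N down at 3.2 m → arm 0.1 m, τ = 372.4 × 0.1 = 37.24 N·m clockwise.
Battery pack: 21 × 9.8 = 205.8 N down at 6.1 m → arm 2.8 m, τ = 205.8 × 2.8 = 576.2 N·m counterclockwise.
Net moment of known loads = 704.6 N·m counterclockwise.
An unknown mass m at 0.7 m has arm 2.6 m; its moment is m·g·2.6 clockwise.
Στ = 0 ⇒ m × 9.8 × 2.6 = 704.6 ⇒ m = 704.6 / (9.8 × 2.6) = 27.7 kg.

m ≈ 27.7 kg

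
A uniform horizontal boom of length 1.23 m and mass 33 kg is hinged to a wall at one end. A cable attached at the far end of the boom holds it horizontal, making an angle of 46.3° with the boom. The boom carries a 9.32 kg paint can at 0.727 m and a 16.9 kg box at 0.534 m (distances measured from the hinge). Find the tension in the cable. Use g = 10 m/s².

T ≈ 406 N

Take moments about the hinge.
Beam weight: 33 × 10 = 330 N down at 0.615 m → arm 0.615 m, τ = 330 × 0.615 = 202.9 N·m clockwise.
Paint can: 9.32 × 10 = 93.2 N down at 0.727 m → arm 0.727 m, τ = 93.2 × 0.727 = 67.76 N·m clockwise.
Box: 16.9 × 10 = 169 N down at 0.534 m → arm 0.534 m, τ = 169 × 0.534 = 90.25 N·m clockwise.
Total clockwise load moment = 360.9 N·m.
The cable tension T acts at 1.23 m; only its component perpendicular to the boom, T sinθ, produces torque. sin 46.3° = 0.723.
Στ = 0 ⇒ T × 1.23 × 0.723 = 360.9 ⇒ T = 360.9 / 0.8893 = 406 N.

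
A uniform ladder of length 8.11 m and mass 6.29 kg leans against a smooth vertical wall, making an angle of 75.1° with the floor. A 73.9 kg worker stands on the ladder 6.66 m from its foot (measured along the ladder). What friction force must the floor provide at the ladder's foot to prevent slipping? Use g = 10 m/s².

Choose the foot of the ladder as the axis so the floor normal and friction both act there and drop out.
Ladder weight 6.29×10 = 62.9 N acts at 4.055 m along the ladder; its horizontal arm is 4.055·cos75.1° = 1.043 m → τ = 65.6 N·m clockwise.
Worker: 73.9×10 = 739 N at 6.66 m → arm 1.713 m → τ = 1266 N·m clockwise.
Wall normal N acts horizontally at the top; its moment arm is the height L sinθ = 8.11·sin75.1° = 7.837 m, counterclockwise.
For rotational equilibrium, N × 7.837 = 1332, so N = 170 N.
ΣFx = 0: friction at the foot balances the wall's push, so f = N_wall = 170 N.

f ≈ 170 N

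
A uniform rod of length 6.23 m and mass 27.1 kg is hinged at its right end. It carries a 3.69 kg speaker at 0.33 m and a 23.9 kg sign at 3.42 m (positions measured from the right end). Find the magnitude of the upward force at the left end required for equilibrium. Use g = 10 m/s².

Sum moments about the right end (the unknown pivot reaction has zero arm there).
Beam weight: 27.1 × 10 = 271 N down at 3.115 m → arm 3.115 m, τ = 271 × 3.115 = 844.2 N·m counterclockwise.
Speaker: 3.69 × 10 = 36.9 N down at 0.33 m → arm 0.33 m, τ = 36.9 × 0.33 = 12.18 N·m counterclockwise.
Sign: 23.9 × 10 = 239 N down at 3.42 m → arm 3.42 m, τ = 239 × 3.42 = 817.4 N·m counterclockwise.
Net moment of the loads = 1674 N·m counterclockwise.
The upward force F acts at the left end, arm 6.23 m, giving F × 6.23 clockwise.
Setting net torque to zero: F × 6.23 = 1674 → F = 1674 / 6.23 = 269 N.

F ≈ 269 N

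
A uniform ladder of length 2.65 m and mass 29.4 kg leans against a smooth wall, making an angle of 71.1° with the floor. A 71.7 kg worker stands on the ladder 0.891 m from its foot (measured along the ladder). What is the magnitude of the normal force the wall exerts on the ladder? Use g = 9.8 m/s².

Sum moments about the foot of the ladder (the floor normal and friction both act there and drop out).
Ladder weight 29.4×9.8 = 288.1 N acts at 1.325 m along the ladder; its horizontal arm is 1.325·cos71.1° = 0.4292 m → τ = 123.7 N·m clockwise.
Worker: 71.7×9.8 = 702.7 N at 0.891 m → arm 0.2886 m → τ = 202.8 N·m clockwise.
Wall normal N acts horizontally at the top; its moment arm is the height L sinθ = 2.65·sin71.1° = 2.507 m, counterclockwise.
Setting net torque to zero: N × 2.507 = 326.5 → N = 130 N.

N_wall ≈ 130 N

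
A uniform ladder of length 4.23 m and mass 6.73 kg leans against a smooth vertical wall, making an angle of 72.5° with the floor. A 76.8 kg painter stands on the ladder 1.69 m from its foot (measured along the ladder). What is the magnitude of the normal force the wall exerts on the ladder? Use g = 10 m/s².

Choose the foot of the ladder as the axis so the floor normal and friction both act there and drop out.
Ladder weight 6.73×10 = 67.3 N acts at 2.115 m along the ladder; its horizontal arm is 2.115·cos72.5° = 0.636 m → τ = 42.8 N·m clockwise.
Painter: 76.8×10 = 768 N at 1.69 m → arm 0.5082 m → τ = 390.3 N·m clockwise.
Wall normal N acts horizontally at the top; its moment arm is the height L sinθ = 4.23·sin72.5° = 4.034 m, counterclockwise.
Setting net torque to zero: N × 4.034 = 433.1 → N = 107 N.

N_wall ≈ 107 N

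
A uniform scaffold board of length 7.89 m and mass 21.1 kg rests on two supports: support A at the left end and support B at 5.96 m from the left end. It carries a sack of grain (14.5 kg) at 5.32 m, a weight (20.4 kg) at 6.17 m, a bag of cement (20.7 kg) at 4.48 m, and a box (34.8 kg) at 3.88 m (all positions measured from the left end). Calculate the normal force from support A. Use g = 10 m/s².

Taking torques about support B:
Beam weight: 21.1 × 10 = 211 N down at 3.945 m → arm 2.015 m, τ = 211 × 2.015 = 425.2 N·m counterclockwise.
Sack of grain: 14.5 × 10 = 145 N down at 5.32 m → arm 0.64 m, τ = 145 × 0.64 = 92.8 N·m counterclockwise.
Weight: 20.4 × 10 = 204 N down at 6.17 m → arm 0.21 m, τ = 204 × 0.21 = 42.84 N·m clockwise.
Bag of cement: 20.7 × 10 = 207 N down at 4.48 m → arm 1.48 m, τ = 207 × 1.48 = 306.4 N·m counterclockwise.
Box: 34.8 × 10 = 348 N down at 3.88 m → arm 2.08 m, τ = 348 × 2.08 = 723.8 N·m counterclockwise.
Net load moment about support B = 1505 N·m counterclockwise.
Reaction R at support A is upward at 0 m, arm 5.96 m → moment R × 5.96 clockwise.
Στ = 0 ⇒ R × 5.96 = 1505 ⇒ R = 253 N.

R_A ≈ 253 N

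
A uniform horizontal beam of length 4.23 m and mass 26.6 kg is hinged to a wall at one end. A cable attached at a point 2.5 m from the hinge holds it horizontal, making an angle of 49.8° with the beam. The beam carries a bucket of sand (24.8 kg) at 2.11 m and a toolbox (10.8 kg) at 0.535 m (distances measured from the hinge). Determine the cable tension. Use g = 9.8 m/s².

T ≈ 587 N

Take moments about the hinge.
Beam weight: 26.6 × 9.8 = 260.7 N down at 2.115 m → arm 2.115 m, τ = 260.7 × 2.115 = 551.4 N·m clockwise.
Bucket of sand: 24.8 × 9.8 = 243 N down at 2.11 m → arm 2.11 m, τ = 243 × 2.11 = 512.7 N·m clockwise.
Toolbox: 10.8 × 9.8 = 105.8 N down at 0.535 m → arm 0.535 m, τ = 105.8 × 0.535 = 56.6 N·m clockwise.
Total clockwise load moment = 1121 N·m.
The cable tension T acts at 2.5 m; only its component perpendicular to the beam, T sinθ, produces torque. sin 49.8° = 0.7638.
Στ = 0 ⇒ T × 2.5 × 0.7638 = 1121 ⇒ T = 1121 / 1.909 = 587 N.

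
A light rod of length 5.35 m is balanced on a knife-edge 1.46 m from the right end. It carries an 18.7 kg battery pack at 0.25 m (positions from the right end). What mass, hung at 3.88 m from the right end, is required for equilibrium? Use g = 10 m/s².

Take moments about the knife-edge (at 1.46 m from the right end).
Battery pack: 18.7 × 10 = 187 N down at 0.25 m → arm 1.21 m, τ = 187 × 1.21 = 226.3 N·m clockwise.
Net moment of known loads = 226.3 N·m clockwise.
An unknown mass m at 3.88 m has arm 2.42 m; its moment is m·g·2.42 counterclockwise.
Στ = 0 ⇒ m × 10 × 2.42 = 226.3 ⇒ m = 226.3 / (10 × 2.42) = 9.35 kg.

m ≈ 9.35 kg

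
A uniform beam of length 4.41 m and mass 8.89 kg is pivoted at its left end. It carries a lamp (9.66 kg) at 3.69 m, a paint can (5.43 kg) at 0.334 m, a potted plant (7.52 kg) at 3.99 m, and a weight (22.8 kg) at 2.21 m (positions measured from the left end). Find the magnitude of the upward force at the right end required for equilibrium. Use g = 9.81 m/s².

F ≈ 306 N

Choose the left end as the axis so the unknown pivot reaction has zero arm there.
Beam weight: 8.89 × 9.81 = 87.21 N down at 2.205 m → arm 2.205 m, τ = 87.21 × 2.205 = 192.3 N·m clockwise.
Lamp: 9.66 × 9.81 = 94.76 N down at 3.69 m → arm 3.69 m, τ = 94.76 × 3.69 = 349.7 N·m clockwise.
Paint can: 5.43 × 9.81 = 53.27 N down at 0.334 m → arm 0.334 m, τ = 53.27 × 0.334 = 17.79 N·m clockwise.
Potted plant: 7.52 × 9.81 = 73.77 N down at 3.99 m → arm 3.99 m, τ = 73.77 × 3.99 = 294.3 N·m clockwise.
Weight: 22.8 × 9.81 = 223.7 N down at 2.21 m → arm 2.21 m, τ = 223.7 × 2.21 = 494.4 N·m clockwise.
Net moment of the loads = 1348 N·m clockwise.
The upward force F acts at the right end, arm 4.41 m, giving F × 4.41 counterclockwise.
Balancing moments: F × 4.41 = 1348, giving F = 1348 / 4.41 = 306 N.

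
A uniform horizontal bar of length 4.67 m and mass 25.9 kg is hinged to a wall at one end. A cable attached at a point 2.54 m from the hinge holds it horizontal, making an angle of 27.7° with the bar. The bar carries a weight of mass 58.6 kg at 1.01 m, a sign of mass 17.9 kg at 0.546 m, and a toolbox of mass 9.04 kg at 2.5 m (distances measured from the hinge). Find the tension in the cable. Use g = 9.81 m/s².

T ≈ 1260 N

Taking torques about the hinge:
Beam weight: 25.9 × 9.81 = 254.1 N down at 2.335 m → arm 2.335 m, τ = 254.1 × 2.335 = 593.3 N·m clockwise.
Weight: 58.6 × 9.81 = 574.9 N down at 1.01 m → arm 1.01 m, τ = 574.9 × 1.01 = 580.6 N·m clockwise.
Sign: 17.9 × 9.81 = 175.6 N down at 0.546 m → arm 0.546 m, τ = 175.6 × 0.546 = 95.88 N·m clockwise.
Toolbox: 9.04 × 9.81 = 88.68 N down at 2.5 m → arm 2.5 m, τ = 88.68 × 2.5 = 221.7 N·m clockwise.
Total clockwise load moment = 1491 N·m.
The cable tension T acts at 2.54 m; only its component perpendicular to the bar, T sinθ, produces torque. sin 27.7° = 0.4648.
Στ = 0 ⇒ T × 2.54 × 0.4648 = 1491 ⇒ T = 1491 / 1.181 = 1260 N.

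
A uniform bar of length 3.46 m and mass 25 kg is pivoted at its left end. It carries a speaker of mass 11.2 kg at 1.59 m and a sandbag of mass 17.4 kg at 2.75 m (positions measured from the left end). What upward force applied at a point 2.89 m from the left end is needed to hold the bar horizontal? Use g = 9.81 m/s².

About the left end:
Beam weight: 25 × 9.81 = 245.2 N down at 1.73 m → arm 1.73 m, τ = 245.2 × 1.73 = 424.2 N·m clockwise.
Speaker: 11.2 × 9.81 = 109.9 N down at 1.59 m → arm 1.59 m, τ = 109.9 × 1.59 = 174.7 N·m clockwise.
Sandbag: 17.4 × 9.81 = 170.7 N down at 2.75 m → arm 2.75 m, τ = 170.7 × 2.75 = 469.4 N·m clockwise.
Net moment of the loads = 1068 N·m clockwise.
The upward force F acts at a point 2.89 m from the left end, arm 2.89 m, giving F × 2.89 counterclockwise.
Setting net torque to zero: F × 2.89 = 1068 → F = 1068 / 2.89 = 370 N.

F ≈ 370 N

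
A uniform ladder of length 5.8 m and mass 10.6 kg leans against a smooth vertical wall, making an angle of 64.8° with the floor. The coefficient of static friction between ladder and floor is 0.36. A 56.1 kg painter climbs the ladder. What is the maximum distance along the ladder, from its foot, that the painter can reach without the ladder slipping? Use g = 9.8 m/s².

d ≈ 4.73 m

About the foot of the ladder:
Ladder weight 10.6×9.8 = 103.9 N acts at 2.9 m along the ladder; its horizontal arm is 2.9·cos64.8° = 1.235 m → τ = 128.3 N·m clockwise.
Painter weight 56.1×9.8 = 549.8 N at distance d → arm d·cos64.8° → τ = 549.8·d·0.4258 clockwise.
Wall normal N at the top has arm L sinθ = 5.248 m counterclockwise, so Στ = 0 gives N·5.248 = 128.3 + 234.1·d.
ΣFy = 0 ⇒ N_floor = 653.7 N, so the maximum friction is μ_s·N_floor = 0.36×653.7 = 235.3 N. ΣFx = 0 ⇒ N_wall = f, so at the slipping point N = 235.3 N.
Substituting: 235.3×5.248 = 128.3 + 234.1·d ⇒ d = (1235 − 128.3) / 234.1 = 4.73 m.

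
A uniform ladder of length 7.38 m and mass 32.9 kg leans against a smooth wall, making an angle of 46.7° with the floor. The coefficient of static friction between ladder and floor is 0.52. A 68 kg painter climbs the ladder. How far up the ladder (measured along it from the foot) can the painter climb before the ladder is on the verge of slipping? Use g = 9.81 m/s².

d ≈ 4.26 m

Take moments about the foot of the ladder.
Ladder weight 32.9×9.81 = 322.7 N acts at 3.69 m along the ladder; its horizontal arm is 3.69·cos46.7° = 2.531 m → τ = 816.8 N·m clockwise.
Painter weight 68×9.81 = 667.1 N at distance d → arm d·cos46.7° → τ = 667.1·d·0.6858 clockwise.
Wall normal N at the top has arm L sinθ = 5.371 m counterclockwise, so Στ = 0 gives N·5.371 = 816.8 + 457.5·d.
ΣFy = 0 ⇒ N_floor = 989.8 N, so the maximum friction is μ_s·N_floor = 0.52×989.8 = 514.7 N. ΣFx = 0 ⇒ N_wall = f, so at the slipping point N = 514.7 N.
Substituting: 514.7×5.371 = 816.8 + 457.5·d ⇒ d = (2764 − 816.8) / 457.5 = 4.26 m.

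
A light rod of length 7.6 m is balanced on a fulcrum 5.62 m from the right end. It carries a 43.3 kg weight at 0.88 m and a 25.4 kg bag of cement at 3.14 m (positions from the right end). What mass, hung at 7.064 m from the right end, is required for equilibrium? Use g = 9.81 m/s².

m ≈ 186 kg

Choose the fulcrum (at 5.62 m from the right end) as the axis so the support reaction has zero arm there.
Weight: 43.3 × 9.81 = 424.8 N down at 0.88 m → arm 4.74 m, τ = 424.8 × 4.74 = 2014 N·m clockwise.
Bag of cement: 25.4 × 9.81 = 249.2 N down at 3.14 m → arm 2.48 m, τ = 249.2 × 2.48 = 618 N·m clockwise.
Net moment of known loads = 2632 N·m clockwise.
An unknown mass m at 7.064 m has arm 1.444 m; its moment is m·g·1.444 counterclockwise.
Στ = 0 ⇒ m × 9.81 × 1.444 = 2632 ⇒ m = 2632 / (9.81 × 1.444) = 186 kg.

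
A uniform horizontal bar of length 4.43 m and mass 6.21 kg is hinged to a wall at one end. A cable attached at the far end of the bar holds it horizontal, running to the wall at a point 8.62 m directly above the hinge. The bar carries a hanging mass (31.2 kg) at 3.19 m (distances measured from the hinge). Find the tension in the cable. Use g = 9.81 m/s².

Taking torques about the hinge:
Beam weight: 6.21 × 9.81 = 60.92 N down at 2.215 m → arm 2.215 m, τ = 60.92 × 2.215 = 134.9 N·m clockwise.
Hanging mass: 31.2 × 9.81 = 306.1 N down at 3.19 m → arm 3.19 m, τ = 306.1 × 3.19 = 976.5 N·m clockwise.
Total clockwise load moment = 1111 N·m.
The cable tension T acts at 4.43 m; only its component perpendicular to the bar, T sinθ, produces torque. sinθ = h/√(h²+d²) = 8.62/√(8.62²+4.43²) = 0.8894.
Setting net torque to zero: T × 4.43 × 0.8894 = 1111 → T = 1111 / 3.94 = 282 N.

T ≈ 282 N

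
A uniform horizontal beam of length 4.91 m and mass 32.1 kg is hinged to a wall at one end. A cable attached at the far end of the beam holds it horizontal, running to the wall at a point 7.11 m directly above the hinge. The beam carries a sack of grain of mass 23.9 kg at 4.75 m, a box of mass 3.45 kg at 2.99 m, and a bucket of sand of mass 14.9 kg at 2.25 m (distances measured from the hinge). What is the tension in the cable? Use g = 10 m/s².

T ≈ 585 N

About the hinge:
Beam weight: 32.1 × 10 = 321 N down at 2.455 m → arm 2.455 m, τ = 321 × 2.455 = 788.1 N·m clockwise.
Sack of grain: 23.9 × 10 = 239 N down at 4.75 m → arm 4.75 m, τ = 239 × 4.75 = 1135 N·m clockwise.
Box: 3.45 × 10 = 34.5 N down at 2.99 m → arm 2.99 m, τ = 34.5 × 2.99 = 103.2 N·m clockwise.
Bucket of sand: 14.9 × 10 = 149 N down at 2.25 m → arm 2.25 m, τ = 149 × 2.25 = 335.2 N·m clockwise.
Total clockwise load moment = 2362 N·m.
The cable tension T acts at 4.91 m; only its component perpendicular to the beam, T sinθ, produces torque. sinθ = h/√(h²+d²) = 7.11/√(7.11²+4.91²) = 0.8229.
Balancing moments: T × 4.91 × 0.8229 = 2362, giving T = 2362 / 4.04 = 585 N.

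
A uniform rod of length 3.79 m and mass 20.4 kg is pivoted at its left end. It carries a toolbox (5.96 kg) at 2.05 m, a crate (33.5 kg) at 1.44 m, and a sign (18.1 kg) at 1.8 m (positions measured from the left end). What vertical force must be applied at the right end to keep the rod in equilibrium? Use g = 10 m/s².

F ≈ 347 N

About the left end:
Beam weight: 20.4 × 10 = 204 N down at 1.895 m → arm 1.895 m, τ = 204 × 1.895 = 386.6 N·m clockwise.
Toolbox: 5.96 × 10 = 59.6 N down at 2.05 m → arm 2.05 m, τ = 59.6 × 2.05 = 122.2 N·m clockwise.
Crate: 33.5 × 10 = 335 N down at 1.44 m → arm 1.44 m, τ = 335 × 1.44 = 482.4 N·m clockwise.
Sign: 18.1 × 10 = 181 N down at 1.8 m → arm 1.8 m, τ = 181 × 1.8 = 325.8 N·m clockwise.
Net moment of the loads = 1317 N·m clockwise.
The upward force F acts at the right end, arm 3.79 m, giving F × 3.79 counterclockwise.
For rotational equilibrium, F × 3.79 = 1317, so F = 1317 / 3.79 = 347 N.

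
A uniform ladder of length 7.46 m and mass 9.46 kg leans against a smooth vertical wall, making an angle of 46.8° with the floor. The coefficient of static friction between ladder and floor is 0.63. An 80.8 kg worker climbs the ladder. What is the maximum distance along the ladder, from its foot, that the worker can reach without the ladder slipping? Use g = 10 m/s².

d ≈ 5.15 m

Take moments about the foot of the ladder.
Ladder weight 9.46×10 = 94.6 N acts at 3.73 m along the ladder; its horizontal arm is 3.73·cos46.8° = 2.553 m → τ = 241.5 N·m clockwise.
Worker weight 80.8×10 = 808 N at distance d → arm d·cos46.8° → τ = 808·d·0.6845 clockwise.
Wall normal N at the top has arm L sinθ = 5.438 m counterclockwise, so Στ = 0 gives N·5.438 = 241.5 + 553.1·d.
ΣFy = 0 ⇒ N_floor = 902.6 N, so the maximum friction is μ_s·N_floor = 0.63×902.6 = 568.6 N. ΣFx = 0 ⇒ N_wall = f, so at the slipping point N = 568.6 N.
Substituting: 568.6×5.438 = 241.5 + 553.1·d ⇒ d = (3092 − 241.5) / 553.1 = 5.15 m.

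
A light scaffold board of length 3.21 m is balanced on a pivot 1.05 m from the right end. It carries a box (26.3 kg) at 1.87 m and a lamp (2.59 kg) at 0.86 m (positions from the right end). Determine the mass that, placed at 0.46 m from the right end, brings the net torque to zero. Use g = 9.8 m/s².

m ≈ 35.7 kg

Choose the pivot (at 1.05 m from the right end) as the axis so the support reaction has zero arm there.
Box: 26.3 × 9.8 = 257.7 N down at 1.87 m → arm 0.82 m, τ = 257.7 × 0.82 = 211.3 N·m counterclockwise.
Lamp: 2.59 × 9.8 = 25.38 N down at 0.86 m → arm 0.19 m, τ = 25.38 × 0.19 = 4.822 N·m clockwise.
Net moment of known loads = 206.5 N·m counterclockwise.
An unknown mass m at 0.46 m has arm 0.59 m; its moment is m·g·0.59 clockwise.
Στ = 0 ⇒ m × 9.8 × 0.59 = 206.5 ⇒ m = 206.5 / (9.8 × 0.59) = 35.7 kg.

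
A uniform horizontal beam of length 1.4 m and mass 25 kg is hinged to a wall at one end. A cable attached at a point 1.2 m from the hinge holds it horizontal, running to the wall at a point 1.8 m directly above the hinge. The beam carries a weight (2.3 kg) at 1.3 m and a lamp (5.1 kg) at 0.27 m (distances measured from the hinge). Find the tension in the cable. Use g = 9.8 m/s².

Sum moments about the hinge (the unknown hinge reaction has zero arm there).
Beam weight: 25 × 9.8 = 245 N down at 0.7 m → arm 0.7 m, τ = 245 × 0.7 = 171.5 N·m clockwise.
Weight: 2.3 × 9.8 = 22.54 N down at 1.3 m → arm 1.3 m, τ = 22.54 × 1.3 = 29.3 N·m clockwise.
Lamp: 5.1 × 9.8 = 49.98 N down at 0.27 m → arm 0.27 m, τ = 49.98 × 0.27 = 13.49 N·m clockwise.
Total clockwise load moment = 214.3 N·m.
The cable tension T acts at 1.2 m; only its component perpendicular to the beam, T sinθ, produces torque. sinθ = h/√(h²+d²) = 1.8/√(1.8²+1.2²) = 0.8321.
Setting net torque to zero: T × 1.2 × 0.8321 = 214.3 → T = 214.3 / 0.9985 = 215 N.

T ≈ 215 N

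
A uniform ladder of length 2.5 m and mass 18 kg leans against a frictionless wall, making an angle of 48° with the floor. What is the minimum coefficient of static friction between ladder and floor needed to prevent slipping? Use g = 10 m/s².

μ_min ≈ 0.45

Taking torques about the foot of the ladder:
Ladder weight 18×10 = 180 N acts at 1.25 m along the ladder; its horizontal arm is 1.25·cos48° = 0.8364 m → τ = 150.6 N·m clockwise.
Wall normal N acts horizontally at the top; its moment arm is the height L sinθ = 2.5·sin48° = 1.858 m, counterclockwise.
Setting net torque to zero: N × 1.858 = 150.6 → N = 81.05 N.
ΣFx = 0 ⇒ f = N_wall = 81.05 N. ΣFy = 0 ⇒ N_floor = 180 N.
μ_min = f / N_floor = 81.05 / 180 = 0.45.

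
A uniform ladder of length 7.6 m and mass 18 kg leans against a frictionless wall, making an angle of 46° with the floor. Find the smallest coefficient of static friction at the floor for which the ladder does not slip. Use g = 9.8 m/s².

μ_min ≈ 0.483

Sum moments about the foot of the ladder (the floor normal and friction both act there and drop out).
Ladder weight 18×9.8 = 176.4 N acts at 3.8 m along the ladder; its horizontal arm is 3.8·cos46° = 2.64 m → τ = 465.7 N·m clockwise.
Wall normal N acts horizontally at the top; its moment arm is the height L sinθ = 7.6·sin46° = 5.467 m, counterclockwise.
Στ = 0 ⇒ N × 5.467 = 465.7 ⇒ N = 85.18 N.
ΣFx = 0 ⇒ f = N_wall = 85.18 N. ΣFy = 0 ⇒ N_floor = 176.4 N.
μ_min = f / N_floor = 85.18 / 176.4 = 0.483.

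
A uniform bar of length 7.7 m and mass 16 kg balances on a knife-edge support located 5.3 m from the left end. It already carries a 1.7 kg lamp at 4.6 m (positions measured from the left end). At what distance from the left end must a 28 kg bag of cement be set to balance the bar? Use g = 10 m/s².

x ≈ 6.17 m from the left end

Choose the knife-edge support (at 5.3 m from the left end) as the axis so the support reaction has zero arm there.
Beam weight: 16 × 10 = 160 N down at 3.85 m → arm 1.45 m, τ = 160 × 1.45 = 232 N·m counterclockwise.
Lamp: 1.7 × 10 = 17 N down at 4.6 m → arm 0.7 m, τ = 17 × 0.7 = 11.9 N·m counterclockwise.
Net moment of existing loads = 243.9 N·m counterclockwise.
The bag of cement weighs 28 × 10 = 280 N and must supply an equal clockwise moment, so its lever arm about the knife-edge support is 243.9 / 280 = 0.871 m.
That puts it at 5.3 + 0.871 = 6.17 m from the left end.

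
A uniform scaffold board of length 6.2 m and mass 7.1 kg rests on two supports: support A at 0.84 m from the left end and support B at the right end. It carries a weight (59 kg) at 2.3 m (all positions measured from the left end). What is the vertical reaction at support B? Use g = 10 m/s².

R_B ≈ 191 N

Sum moments about support A (its reaction then has zero moment arm).
Beam weight: 7.1 × 10 = 71 N down at 3.1 m → arm 2.26 m, τ = 71 × 2.26 = 160.5 N·m clockwise.
Weight: 59 × 10 = 590 N down at 2.3 m → arm 1.46 m, τ = 590 × 1.46 = 861.4 N·m clockwise.
Net load moment about support A = 1022 N·m clockwise.
Reaction R at support B is upward at 6.2 m, arm 5.36 m → moment R × 5.36 counterclockwise.
Στ = 0 ⇒ R × 5.36 = 1022 ⇒ R = 191 N.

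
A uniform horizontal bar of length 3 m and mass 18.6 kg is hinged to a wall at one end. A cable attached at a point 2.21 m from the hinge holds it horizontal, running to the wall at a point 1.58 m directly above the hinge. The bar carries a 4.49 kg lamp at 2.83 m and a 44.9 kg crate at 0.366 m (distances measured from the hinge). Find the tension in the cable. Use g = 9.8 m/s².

T ≈ 435 N

Taking torques about the hinge:
Beam weight: 18.6 × 9.8 = 182.3 N down at 1.5 m → arm 1.5 m, τ = 182.3 × 1.5 = 273.5 N·m clockwise.
Lamp: 4.49 × 9.8 = 44 N down at 2.83 m → arm 2.83 m, τ = 44 × 2.83 = 124.5 N·m clockwise.
Crate: 44.9 × 9.8 = 440 N down at 0.366 m → arm 0.366 m, τ = 440 × 0.366 = 161 N·m clockwise.
Total clockwise load moment = 559 N·m.
The cable tension T acts at 2.21 m; only its component perpendicular to the bar, T sinθ, produces torque. sinθ = h/√(h²+d²) = 1.58/√(1.58²+2.21²) = 0.5816.
Balancing moments: T × 2.21 × 0.5816 = 559, giving T = 559 / 1.285 = 435 N.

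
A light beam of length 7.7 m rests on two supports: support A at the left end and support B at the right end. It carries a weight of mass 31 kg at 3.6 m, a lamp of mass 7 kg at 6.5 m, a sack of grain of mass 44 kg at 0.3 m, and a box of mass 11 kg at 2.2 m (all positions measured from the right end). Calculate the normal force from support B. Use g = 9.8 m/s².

R_B ≈ 664 N

About support A:
Weight: 31 × 9.8 = 303.8 N down at 3.6 m → arm 4.1 m, τ = 303.8 × 4.1 = 1246 N·m clockwise.
Lamp: 7 × 9.8 = 68.6 N down at 6.5 m → arm 1.2 m, τ = 68.6 × 1.2 = 82.32 N·m clockwise.
Sack of grain: 44 × 9.8 = 431.2 N down at 0.3 m → arm 7.4 m, τ = 431.2 × 7.4 = 3191 N·m clockwise.
Box: 11 × 9.8 = 107.8 N down at 2.2 m → arm 5.5 m, τ = 107.8 × 5.5 = 592.9 N·m clockwise.
Net load moment about support A = 5112 N·m clockwise.
Reaction R at support B is upward at 0 m, arm 7.7 m → moment R × 7.7 counterclockwise.
Balancing moments: R × 7.7 = 5112, giving R = 664 N.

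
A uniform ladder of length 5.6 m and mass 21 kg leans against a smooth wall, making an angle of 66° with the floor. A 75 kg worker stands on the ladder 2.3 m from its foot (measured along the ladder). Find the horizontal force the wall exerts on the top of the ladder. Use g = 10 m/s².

Take moments about the foot of the ladder.
Ladder weight 21×10 = 210 N acts at 2.8 m along the ladder; its horizontal arm is 2.8·cos66° = 1.139 m → τ = 239.2 N·m clockwise.
Worker: 75×10 = 750 N at 2.3 m → arm 0.9355 m → τ = 701.6 N·m clockwise.
Wall normal N acts horizontally at the top; its moment arm is the height L sinθ = 5.6·sin66° = 5.116 m, counterclockwise.
Στ = 0 ⇒ N × 5.116 = 940.8 ⇒ N = 184 N.

N_wall ≈ 184 N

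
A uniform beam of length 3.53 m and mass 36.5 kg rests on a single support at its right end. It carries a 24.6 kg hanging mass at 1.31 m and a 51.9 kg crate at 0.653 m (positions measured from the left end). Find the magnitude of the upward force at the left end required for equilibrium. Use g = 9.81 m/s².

Take moments about the right end.
Beam weight: 36.5 × 9.81 = 358.1 N down at 1.765 m → arm 1.765 m, τ = 358.1 × 1.765 = 632 N·m counterclockwise.
Hanging mass: 24.6 × 9.81 = 241.3 N down at 1.31 m → arm 2.22 m, τ = 241.3 × 2.22 = 535.7 N·m counterclockwise.
Crate: 51.9 × 9.81 = 509.1 N down at 0.653 m → arm 2.877 m, τ = 509.1 × 2.877 = 1465 N·m counterclockwise.
Net moment of the loads = 2633 N·m counterclockwise.
The upward force F acts at the left end, arm 3.53 m, giving F × 3.53 clockwise.
Στ = 0 ⇒ F × 3.53 = 2633 ⇒ F = 2633 / 3.53 = 746 N.

F ≈ 746 N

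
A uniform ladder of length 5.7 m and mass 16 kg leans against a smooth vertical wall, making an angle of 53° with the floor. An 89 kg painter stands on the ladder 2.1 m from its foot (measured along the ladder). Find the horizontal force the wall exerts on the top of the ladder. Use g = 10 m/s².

Sum moments about the foot of the ladder (the floor normal and friction both act there and drop out).
Ladder weight 16×10 = 160 N acts at 2.85 m along the ladder; its horizontal arm is 2.85·cos53° = 1.715 m → τ = 274.4 N·m clockwise.
Painter: 89×10 = 890 N at 2.1 m → arm 1.264 m → τ = 1125 N·m clockwise.
Wall normal N acts horizontally at the top; its moment arm is the height L sinθ = 5.7·sin53° = 4.552 m, counterclockwise.
Στ = 0 ⇒ N × 4.552 = 1399 ⇒ N = 307 N.

N_wall ≈ 307 N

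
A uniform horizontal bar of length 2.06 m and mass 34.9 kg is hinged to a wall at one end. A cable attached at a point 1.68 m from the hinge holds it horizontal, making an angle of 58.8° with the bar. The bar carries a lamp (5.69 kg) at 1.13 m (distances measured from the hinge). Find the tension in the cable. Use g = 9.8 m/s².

T ≈ 289 N

Sum moments about the hinge (the unknown hinge reaction has zero arm there).
Beam weight: 34.9 × 9.8 = 342 N down at 1.03 m → arm 1.03 m, τ = 342 × 1.03 = 352.3 N·m clockwise.
Lamp: 5.69 × 9.8 = 55.76 N down at 1.13 m → arm 1.13 m, τ = 55.76 × 1.13 = 63.01 N·m clockwise.
Total clockwise load moment = 415.3 N·m.
The cable tension T acts at 1.68 m; only its component perpendicular to the bar, T sinθ, produces torque. sin 58.8° = 0.8554.
Balancing moments: T × 1.68 × 0.8554 = 415.3, giving T = 415.3 / 1.437 = 289 N.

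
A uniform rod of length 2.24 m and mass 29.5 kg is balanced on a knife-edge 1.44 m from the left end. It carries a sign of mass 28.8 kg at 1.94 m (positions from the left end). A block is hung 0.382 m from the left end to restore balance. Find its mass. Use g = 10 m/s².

m ≈ 4.69 kg

Take moments about the knife-edge (at 1.44 m from the left end).
Beam weight: 29.5 × 10 = 295 N down at 1.12 m → arm 0.32 m, τ = 295 × 0.32 = 94.4 N·m counterclockwise.
Sign: 28.8 × 10 = 288 N down at 1.94 m → arm 0.5 m, τ = 288 × 0.5 = 144 N·m clockwise.
Net moment of known loads = 49.6 N·m clockwise.
An unknown mass m at 0.382 m has arm 1.058 m; its moment is m·g·1.058 counterclockwise.
Balancing moments: m × 10 × 1.058 = 49.6, giving m = 49.6 / (10 × 1.058) = 4.69 kg.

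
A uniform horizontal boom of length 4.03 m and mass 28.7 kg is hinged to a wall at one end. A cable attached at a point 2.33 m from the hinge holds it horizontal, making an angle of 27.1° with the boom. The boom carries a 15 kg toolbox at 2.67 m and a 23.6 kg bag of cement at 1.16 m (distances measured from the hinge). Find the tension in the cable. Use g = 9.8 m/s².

T ≈ 1160 N

Choose the hinge as the axis so the unknown hinge reaction has zero arm there.
Beam weight: 28.7 × 9.8 = 281.3 N down at 2.015 m → arm 2.015 m, τ = 281.3 × 2.015 = 566.8 N·m clockwise.
Toolbox: 15 × 9.8 = 147 N down at 2.67 m → arm 2.67 m, τ = 147 × 2.67 = 392.5 N·m clockwise.
Bag of cement: 23.6 × 9.8 = 231.3 N down at 1.16 m → arm 1.16 m, τ = 231.3 × 1.16 = 268.3 N·m clockwise.
Total clockwise load moment = 1228 N·m.
The cable tension T acts at 2.33 m; only its component perpendicular to the boom, T sinθ, produces torque. sin 27.1° = 0.4555.
Στ = 0 ⇒ T × 2.33 × 0.4555 = 1228 ⇒ T = 1228 / 1.061 = 1160 N.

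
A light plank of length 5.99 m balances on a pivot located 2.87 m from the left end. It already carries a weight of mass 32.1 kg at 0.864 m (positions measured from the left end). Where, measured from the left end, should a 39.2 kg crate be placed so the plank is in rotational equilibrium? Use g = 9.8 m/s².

Take moments about the pivot (at 2.87 m from the left end).
Weight: 32.1 × 9.8 = 314.6 N down at 0.864 m → arm 2.006 m, τ = 314.6 × 2.006 = 631.1 N·m counterclockwise.
Net moment of existing loads = 631.1 N·m counterclockwise.
The crate weighs 39.2 × 9.8 = 384.2 N and must supply an equal clockwise moment, so its lever arm about the pivot is 631.1 / 384.2 = 1.64 m.
That puts it at 2.87 + 1.64 = 4.51 m from the left end.

x ≈ 4.51 m from the left end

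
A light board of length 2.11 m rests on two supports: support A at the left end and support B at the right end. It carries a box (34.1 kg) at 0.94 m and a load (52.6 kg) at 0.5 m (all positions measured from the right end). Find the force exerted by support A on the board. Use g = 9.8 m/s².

R_A ≈ 271 N

About support B:
Box: 34.1 × 9.8 = 334.2 N down at 0.94 m → arm 0.94 m, τ = 334.2 × 0.94 = 314.1 N·m counterclockwise.
Load: 52.6 × 9.8 = 515.5 N down at 0.5 m → arm 0.5 m, τ = 515.5 × 0.5 = 257.8 N·m counterclockwise.
Net load moment about support B = 571.9 N·m counterclockwise.
Reaction R at support A is upward at 2.11 m, arm 2.11 m → moment R × 2.11 clockwise.
Setting net torque to zero: R × 2.11 = 571.9 → R = 271 N.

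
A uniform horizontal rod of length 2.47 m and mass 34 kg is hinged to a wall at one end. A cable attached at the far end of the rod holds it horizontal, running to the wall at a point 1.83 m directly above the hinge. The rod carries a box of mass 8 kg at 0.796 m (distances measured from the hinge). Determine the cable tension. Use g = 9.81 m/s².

Take moments about the hinge.
Beam weight: 34 × 9.81 = 333.5 N down at 1.235 m → arm 1.235 m, τ = 333.5 × 1.235 = 411.9 N·m clockwise.
Box: 8 × 9.81 = 78.48 N down at 0.796 m → arm 0.796 m, τ = 78.48 × 0.796 = 62.47 N·m clockwise.
Total clockwise load moment = 474.4 N·m.
The cable tension T acts at 2.47 m; only its component perpendicular to the rod, T sinθ, produces torque. sinθ = h/√(h²+d²) = 1.83/√(1.83²+2.47²) = 0.5953.
Στ = 0 ⇒ T × 2.47 × 0.5953 = 474.4 ⇒ T = 474.4 / 1.47 = 323 N.

T ≈ 323 N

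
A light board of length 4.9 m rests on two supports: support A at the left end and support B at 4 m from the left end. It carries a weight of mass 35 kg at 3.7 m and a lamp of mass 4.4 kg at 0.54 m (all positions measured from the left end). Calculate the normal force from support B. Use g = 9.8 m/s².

R_B ≈ 323 N

Choose support A as the axis so its reaction then has zero moment arm.
Weight: 35 × 9.8 = 343 N down at 3.7 m → arm 3.7 m, τ = 343 × 3.7 = 1269 N·m clockwise.
Lamp: 4.4 × 9.8 = 43.12 N down at 0.54 m → arm 0.54 m, τ = 43.12 × 0.54 = 23.28 N·m clockwise.
Net load moment about support A = 1292 N·m clockwise.
Reaction R at support B is upward at 4 m, arm 4 m → moment R × 4 counterclockwise.
For rotational equilibrium, R × 4 = 1292, so R = 323 N.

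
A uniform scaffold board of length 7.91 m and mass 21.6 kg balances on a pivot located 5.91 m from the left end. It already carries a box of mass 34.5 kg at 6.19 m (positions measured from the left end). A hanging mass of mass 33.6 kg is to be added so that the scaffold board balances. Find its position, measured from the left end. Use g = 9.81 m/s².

About the pivot (at 5.91 m from the left end):
Beam weight: 21.6 × 9.81 = 211.9 N down at 3.955 m → arm 1.955 m, τ = 211.9 × 1.955 = 414.3 N·m counterclockwise.
Box: 34.5 × 9.81 = 338.4 N down at 6.19 m → arm 0.28 m, τ = 338.4 × 0.28 = 94.75 N·m clockwise.
Net moment of existing loads = 319.6 N·m counterclockwise.
The hanging mass weighs 33.6 × 9.81 = 329.6 N and must supply an equal clockwise moment, so its lever arm about the pivot is 319.6 / 329.6 = 0.97 m.
That puts it at 5.91 + 0.97 = 6.88 m from the left end.

x ≈ 6.88 m from the left end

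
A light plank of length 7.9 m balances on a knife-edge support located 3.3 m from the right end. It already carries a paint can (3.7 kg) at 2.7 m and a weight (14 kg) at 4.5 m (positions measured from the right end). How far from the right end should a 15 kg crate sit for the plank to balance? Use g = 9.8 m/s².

Take moments about the knife-edge support (at 3.3 m from the right end).
Paint can: 3.7 × 9.8 = 36.26 N down at 2.7 m → arm 0.6 m, τ = 36.26 × 0.6 = 21.76 N·m clockwise.
Weight: 14 × 9.8 = 137.2 N down at 4.5 m → arm 1.2 m, τ = 137.2 × 1.2 = 164.6 N·m counterclockwise.
Net moment of existing loads = 142.8 N·m counterclockwise.
The crate weighs 15 × 9.8 = 147 N and must supply an equal clockwise moment, so its lever arm about the knife-edge support is 142.8 / 147 = 0.971 m.
That puts it at 3.3 − 0.971 = 2.33 m from the right end.

x ≈ 2.33 m from the right end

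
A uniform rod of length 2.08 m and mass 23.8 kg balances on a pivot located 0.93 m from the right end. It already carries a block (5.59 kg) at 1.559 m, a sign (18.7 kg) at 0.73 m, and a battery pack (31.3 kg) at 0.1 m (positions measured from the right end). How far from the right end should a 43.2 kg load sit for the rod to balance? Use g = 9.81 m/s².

Take moments about the pivot (at 0.93 m from the right end).
Beam weight: 23.8 × 9.81 = 233.5 N down at 1.04 m → arm 0.11 m, τ = 233.5 × 0.11 = 25.68 N·m counterclockwise.
Block: 5.59 × 9.81 = 54.84 N down at 1.559 m → arm 0.629 m, τ = 54.84 × 0.629 = 34.49 N·m counterclockwise.
Sign: 18.7 × 9.81 = 183.4 N down at 0.73 m → arm 0.2 m, τ = 183.4 × 0.2 = 36.68 N·m clockwise.
Battery pack: 31.3 × 9.81 = 307.1 N down at 0.1 m → arm 0.83 m, τ = 307.1 × 0.83 = 254.9 N·m clockwise.
Net moment of existing loads = 231.4 N·m clockwise.
The load weighs 43.2 × 9.81 = 423.8 N and must supply an equal counterclockwise moment, so its lever arm about the pivot is 231.4 / 423.8 = 0.546 m.
That puts it at 0.93 + 0.546 = 1.48 m from the right end.

x ≈ 1.48 m from the right end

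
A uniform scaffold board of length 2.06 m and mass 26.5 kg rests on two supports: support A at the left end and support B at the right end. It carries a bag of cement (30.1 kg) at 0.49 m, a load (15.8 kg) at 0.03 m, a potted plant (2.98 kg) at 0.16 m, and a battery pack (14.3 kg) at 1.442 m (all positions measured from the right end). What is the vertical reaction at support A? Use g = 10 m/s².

R_A ≈ 309 N

Sum moments about support B (its reaction then has zero moment arm).
Beam weight: 26.5 × 10 = 265 N down at 1.03 m → arm 1.03 m, τ = 265 × 1.03 = 272.9 N·m counterclockwise.
Bag of cement: 30.1 × 10 = 301 N down at 0.49 m → arm 0.49 m, τ = 301 × 0.49 = 147.5 N·m counterclockwise.
Load: 15.8 × 10 = 158 N down at 0.03 m → arm 0.03 m, τ = 158 × 0.03 = 4.74 N·m counterclockwise.
Potted plant: 2.98 × 10 = 29.8 N down at 0.16 m → arm 0.16 m, τ = 29.8 × 0.16 = 4.768 N·m counterclockwise.
Battery pack: 14.3 × 10 = 143 N down at 1.442 m → arm 1.442 m, τ = 143 × 1.442 = 206.2 N·m counterclockwise.
Net load moment about support B = 636.1 N·m counterclockwise.
Reaction R at support A is upward at 2.06 m, arm 2.06 m → moment R × 2.06 clockwise.
Balancing moments: R × 2.06 = 636.1, giving R = 309 N.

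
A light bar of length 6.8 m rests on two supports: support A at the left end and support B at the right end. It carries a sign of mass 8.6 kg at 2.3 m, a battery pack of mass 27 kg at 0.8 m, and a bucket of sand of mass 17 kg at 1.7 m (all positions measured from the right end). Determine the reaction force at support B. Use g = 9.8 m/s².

About support A:
Sign: 8.6 × 9.8 = 84.28 N down at 2.3 m → arm 4.5 m, τ = 84.28 × 4.5 = 379.3 N·m clockwise.
Battery pack: 27 × 9.8 = 264.6 N down at 0.8 m → arm 6 m, τ = 264.6 × 6 = 1588 N·m clockwise.
Bucket of sand: 17 × 9.8 = 166.6 N down at 1.7 m → arm 5.1 m, τ = 166.6 × 5.1 = 849.7 N·m clockwise.
Net load moment about support A = 2817 N·m clockwise.
Reaction R at support B is upward at 0 m, arm 6.8 m → moment R × 6.8 counterclockwise.
Στ = 0 ⇒ R × 6.8 = 2817 ⇒ R = 414 N.

R_B ≈ 414 N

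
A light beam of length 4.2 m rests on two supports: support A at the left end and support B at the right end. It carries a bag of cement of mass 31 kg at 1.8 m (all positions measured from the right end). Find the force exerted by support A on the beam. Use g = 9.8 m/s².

R_A ≈ 130 N

About support B:
Bag of cement: 31 × 9.8 = 303.8 N down at 1.8 m → arm 1.8 m, τ = 303.8 × 1.8 = 546.8 N·m counterclockwise.
Net load moment about support B = 546.8 N·m counterclockwise.
Reaction R at support A is upward at 4.2 m, arm 4.2 m → moment R × 4.2 clockwise.
Στ = 0 ⇒ R × 4.2 = 546.8 ⇒ R = 130 N.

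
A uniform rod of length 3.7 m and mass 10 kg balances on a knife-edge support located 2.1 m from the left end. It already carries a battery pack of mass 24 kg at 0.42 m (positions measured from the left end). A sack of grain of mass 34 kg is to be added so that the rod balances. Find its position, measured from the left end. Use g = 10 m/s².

x ≈ 3.36 m from the left end

About the knife-edge support (at 2.1 m from the left end):
Beam weight: 10 × 10 = 100 N down at 1.85 m → arm 0.25 m, τ = 100 × 0.25 = 25 N·m counterclockwise.
Battery pack: 24 × 10 = 240 N down at 0.42 m → arm 1.68 m, τ = 240 × 1.68 = 403.2 N·m counterclockwise.
Net moment of existing loads = 428.2 N·m counterclockwise.
The sack of grain weighs 34 × 10 = 340 N and must supply an equal clockwise moment, so its lever arm about the knife-edge support is 428.2 / 340 = 1.26 m.
That puts it at 2.1 + 1.26 = 3.36 m from the left end.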